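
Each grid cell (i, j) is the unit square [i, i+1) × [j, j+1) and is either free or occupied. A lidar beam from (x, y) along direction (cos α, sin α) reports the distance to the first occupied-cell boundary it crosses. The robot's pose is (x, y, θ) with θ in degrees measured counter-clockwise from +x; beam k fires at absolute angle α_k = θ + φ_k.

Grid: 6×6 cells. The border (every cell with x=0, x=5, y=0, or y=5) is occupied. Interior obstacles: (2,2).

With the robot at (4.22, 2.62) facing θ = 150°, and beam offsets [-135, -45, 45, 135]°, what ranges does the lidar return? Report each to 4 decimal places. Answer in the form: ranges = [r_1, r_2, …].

beam 1: φ=-135°, α=15°
  direction (0.9659, 0.2588); cell (4,2); t to first gridline: x 0.8075, y 1.4682 (then +1.0353 / +3.8637)
    (5,2) via x @ 0.8075  # hit
  → r_1 = 0.8075
beam 2: φ=-45°, α=105°
  direction (-0.2588, 0.9659); cell (4,2); t to first gridline: x 0.8500, y 0.3934 (then +3.8637 / +1.0353)
    (4,3) via y @ 0.3934
    (3,3) via x @ 0.8500
    (3,4) via y @ 1.4287
    (3,5) via y @ 2.4640  # hit
  → r_2 = 2.4640
beam 3: φ=45°, α=195°
  direction (-0.9659, -0.2588); cell (4,2); t to first gridline: x 0.2278, y 2.3955 (then +1.0353 / +3.8637)
    (3,2) via x @ 0.2278
    (2,2) via x @ 1.2630  # hit
  → r_3 = 1.2630
beam 4: φ=135°, α=285°
  direction (0.2588, -0.9659); cell (4,2); t to first gridline: x 3.0137, y 0.6419 (then +3.8637 / +1.0353)
    (4,1) via y @ 0.6419
    (4,0) via y @ 1.6771  # hit
  → r_4 = 1.6771

ranges = [0.8075, 2.4640, 1.2630, 1.6771]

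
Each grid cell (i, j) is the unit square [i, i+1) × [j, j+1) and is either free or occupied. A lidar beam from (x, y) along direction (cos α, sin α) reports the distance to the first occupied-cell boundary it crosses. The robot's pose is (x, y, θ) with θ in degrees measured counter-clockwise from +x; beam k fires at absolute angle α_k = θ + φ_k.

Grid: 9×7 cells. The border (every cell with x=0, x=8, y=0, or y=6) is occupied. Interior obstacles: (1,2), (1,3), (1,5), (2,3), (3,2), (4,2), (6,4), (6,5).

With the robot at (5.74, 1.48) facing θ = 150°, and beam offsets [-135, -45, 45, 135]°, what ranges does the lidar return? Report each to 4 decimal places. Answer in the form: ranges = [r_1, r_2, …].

beam 1: φ=-135°, α=15°
  dir = (cos 15°, sin 15°) = (0.9659, 0.2588); from cell (5,1)
  next x-line at t=0.2692, next y-line at t=2.0091; Δt_x=1.0353, Δt_y=3.8637
    x: enter (6,1) at t=0.2692
    x: enter (7,1) at t=1.3044
    y: enter (7,2) at t=2.0091
    x: enter (8,2) at t=2.3397 ← occupied
  → r_1 = 2.3397
beam 2: φ=-45°, α=105°
  dir = (cos 105°, sin 105°) = (-0.2588, 0.9659); from cell (5,1)
  next x-line at t=2.8591, next y-line at t=0.5383; Δt_x=3.8637, Δt_y=1.0353
    y: enter (5,2) at t=0.5383
    y: enter (5,3) at t=1.5736
    y: enter (5,4) at t=2.6089
    x: enter (4,4) at t=2.8591
    y: enter (4,5) at t=3.6442
    y: enter (4,6) at t=4.6794 ← occupied
  → r_2 = 4.6794
beam 3: φ=45°, α=195°
  dir = (cos 195°, sin 195°) = (-0.9659, -0.2588); from cell (5,1)
  next x-line at t=0.7661, next y-line at t=1.8546; Δt_x=1.0353, Δt_y=3.8637
    x: enter (4,1) at t=0.7661
    x: enter (3,1) at t=1.8014
    y: enter (3,0) at t=1.8546 ← occupied
  → r_3 = 1.8546
beam 4: φ=135°, α=285°
  dir = (cos 285°, sin 285°) = (0.2588, -0.9659); from cell (5,1)
  next x-line at t=1.0046, next y-line at t=0.4969; Δt_x=3.8637, Δt_y=1.0353
    y: enter (5,0) at t=0.4969 ← occupied
  → r_4 = 0.4969

ranges = [2.3397, 4.6794, 1.8546, 0.4969]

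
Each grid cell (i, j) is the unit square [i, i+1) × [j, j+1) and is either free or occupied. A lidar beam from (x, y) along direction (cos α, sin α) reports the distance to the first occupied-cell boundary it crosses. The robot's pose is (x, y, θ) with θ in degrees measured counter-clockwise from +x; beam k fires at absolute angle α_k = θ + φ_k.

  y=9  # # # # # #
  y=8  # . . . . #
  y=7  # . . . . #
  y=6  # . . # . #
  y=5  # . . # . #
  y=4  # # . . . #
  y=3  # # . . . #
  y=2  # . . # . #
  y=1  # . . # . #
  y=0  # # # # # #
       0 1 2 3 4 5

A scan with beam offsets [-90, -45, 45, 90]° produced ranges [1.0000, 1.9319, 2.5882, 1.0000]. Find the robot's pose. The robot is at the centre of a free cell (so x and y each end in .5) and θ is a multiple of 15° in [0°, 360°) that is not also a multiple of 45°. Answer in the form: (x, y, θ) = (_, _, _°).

(x, y, θ) = (2.5, 4.5, 330°)

The pose lattice has 26·16 = 416 candidates. Test each by forward raycasting.
  (2.5, 3.5, 255°): beam 1 = 0.5176 ≠ 1.0000 ✗
  (4.5, 6.5, 285°): beam 1 = 0.5176 ≠ 1.0000 ✗
  (2.5, 3.5, 105°): beam 1 = 2.5882 ≠ 1.0000 ✗
  (1.5, 8.5, 30°): beam 1 = 3.0000 ≠ 1.0000 ✗
  …
  (2.5, 4.5, 330°): r_1=1.0000, r_2=1.9319, r_3=2.5882, r_4=1.0000 — all match ✓
Unique over the lattice → pose = (2.5, 4.5, 330°).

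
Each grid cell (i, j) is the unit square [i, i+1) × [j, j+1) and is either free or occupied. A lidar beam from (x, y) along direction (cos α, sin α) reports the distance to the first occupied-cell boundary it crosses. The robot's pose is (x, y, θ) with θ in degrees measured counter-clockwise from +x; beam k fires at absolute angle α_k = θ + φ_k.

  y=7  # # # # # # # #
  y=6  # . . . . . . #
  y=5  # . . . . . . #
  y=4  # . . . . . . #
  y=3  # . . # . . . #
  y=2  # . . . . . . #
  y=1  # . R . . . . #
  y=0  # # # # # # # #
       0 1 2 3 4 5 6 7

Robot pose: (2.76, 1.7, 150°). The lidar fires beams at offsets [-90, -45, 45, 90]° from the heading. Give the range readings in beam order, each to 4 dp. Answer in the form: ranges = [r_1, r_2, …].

ranges = [1.5011, 5.4870, 1.8221, 0.8083]

beam 1: φ=-90°, α=60°
  d=(0.5000,0.8660)  start (2,1)  tX=0.4800 tY=0.3464  stride 1/|dx|=2.0000 1/|dy|=1.1547
    cross y-line → (2,2), t=0.3464
    cross x-line → (3,2), t=0.4800
    cross y-line → (3,3), t=1.5011 (wall)
  → r_1 = 1.5011
beam 2: φ=-45°, α=105°
  d=(-0.2588,0.9659)  start (2,1)  tX=2.9364 tY=0.3106  stride 1/|dx|=3.8637 1/|dy|=1.0353
    cross y-line → (2,2), t=0.3106
    cross y-line → (2,3), t=1.3459
    cross y-line → (2,4), t=2.3811
    cross x-line → (1,4), t=2.9364
    cross y-line → (1,5), t=3.4164
    cross y-line → (1,6), t=4.4517
    cross y-line → (1,7), t=5.4870 (wall)
  → r_2 = 5.4870
beam 3: φ=45°, α=195°
  d=(-0.9659,-0.2588)  start (2,1)  tX=0.7868 tY=2.7046  stride 1/|dx|=1.0353 1/|dy|=3.8637
    cross x-line → (1,1), t=0.7868
    cross x-line → (0,1), t=1.8221 (wall)
  → r_3 = 1.8221
beam 4: φ=90°, α=240°
  d=(-0.5000,-0.8660)  start (2,1)  tX=1.5200 tY=0.8083  stride 1/|dx|=2.0000 1/|dy|=1.1547
    cross y-line → (2,0), t=0.8083 (wall)
  → r_4 = 0.8083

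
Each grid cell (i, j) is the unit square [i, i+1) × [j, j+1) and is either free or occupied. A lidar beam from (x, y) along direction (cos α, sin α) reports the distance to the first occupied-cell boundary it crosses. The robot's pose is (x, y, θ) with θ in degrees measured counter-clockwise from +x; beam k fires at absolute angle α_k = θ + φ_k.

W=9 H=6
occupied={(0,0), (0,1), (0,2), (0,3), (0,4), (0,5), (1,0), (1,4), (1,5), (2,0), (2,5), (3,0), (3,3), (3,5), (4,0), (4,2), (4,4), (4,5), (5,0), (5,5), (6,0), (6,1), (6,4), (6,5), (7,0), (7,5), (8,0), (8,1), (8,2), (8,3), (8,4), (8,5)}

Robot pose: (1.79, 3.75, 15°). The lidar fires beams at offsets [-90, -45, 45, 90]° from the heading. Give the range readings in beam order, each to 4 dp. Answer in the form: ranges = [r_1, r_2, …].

ranges = [2.8470, 1.3972, 0.2887, 0.2588]

beam 1: φ=-90°, α=285°
  d=(0.2588,-0.9659)  start (1,3)  tX=0.8114 tY=0.7765  stride 1/|dx|=3.8637 1/|dy|=1.0353
    cross y-line → (1,2), t=0.7765
    cross x-line → (2,2), t=0.8114
    cross y-line → (2,1), t=1.8117
    cross y-line → (2,0), t=2.8470 (wall)
  → r_1 = 2.8470
beam 2: φ=-45°, α=330°
  d=(0.8660,-0.5000)  start (1,3)  tX=0.2425 tY=1.5000  stride 1/|dx|=1.1547 1/|dy|=2.0000
    cross x-line → (2,3), t=0.2425
    cross x-line → (3,3), t=1.3972 (wall)
  → r_2 = 1.3972
beam 3: φ=45°, α=60°
  d=(0.5000,0.8660)  start (1,3)  tX=0.4200 tY=0.2887  stride 1/|dx|=2.0000 1/|dy|=1.1547
    cross y-line → (1,4), t=0.2887 (wall)
  → r_3 = 0.2887
beam 4: φ=90°, α=105°
  d=(-0.2588,0.9659)  start (1,3)  tX=3.0523 tY=0.2588  stride 1/|dx|=3.8637 1/|dy|=1.0353
    cross y-line → (1,4), t=0.2588 (wall)
  → r_4 = 0.2588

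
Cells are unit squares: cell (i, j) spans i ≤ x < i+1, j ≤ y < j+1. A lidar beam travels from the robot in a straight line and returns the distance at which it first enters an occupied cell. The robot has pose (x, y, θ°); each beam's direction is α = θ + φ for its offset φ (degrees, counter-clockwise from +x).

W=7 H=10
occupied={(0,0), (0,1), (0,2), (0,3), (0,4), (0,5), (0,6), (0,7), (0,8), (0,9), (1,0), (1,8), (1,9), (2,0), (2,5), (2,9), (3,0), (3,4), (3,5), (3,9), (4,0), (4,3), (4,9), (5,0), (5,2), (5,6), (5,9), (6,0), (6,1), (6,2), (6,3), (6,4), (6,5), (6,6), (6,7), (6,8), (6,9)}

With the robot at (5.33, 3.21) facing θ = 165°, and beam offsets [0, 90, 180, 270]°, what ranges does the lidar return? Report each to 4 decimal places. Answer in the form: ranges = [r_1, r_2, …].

beam 1: φ=0°, α=165°
  cosα=-0.9659 sinα=0.2588 | (5,3) | tMaxX 0.3416 tMaxY 3.0523 | tΔX 1.0353 tΔY 3.8637
    t=0.3416 [x] (4,3) — stop
  → r_1 = 0.3416
beam 2: φ=90°, α=255°
  cosα=-0.2588 sinα=-0.9659 | (5,3) | tMaxX 1.2750 tMaxY 0.2174 | tΔX 3.8637 tΔY 1.0353
    t=0.2174 [y] (5,2) — stop
  → r_2 = 0.2174
beam 3: φ=180°, α=345°
  cosα=0.9659 sinα=-0.2588 | (5,3) | tMaxX 0.6936 tMaxY 0.8114 | tΔX 1.0353 tΔY 3.8637
    t=0.6936 [x] (6,3) — stop
  → r_3 = 0.6936
beam 4: φ=270°, α=75°
  cosα=0.2588 sinα=0.9659 | (5,3) | tMaxX 2.5887 tMaxY 0.8179 | tΔX 3.8637 tΔY 1.0353
    t=0.8179 [y] (5,4)
    t=1.8531 [y] (5,5)
    t=2.5887 [x] (6,5) — stop
  → r_4 = 2.5887

ranges = [0.3416, 0.2174, 0.6936, 2.5887]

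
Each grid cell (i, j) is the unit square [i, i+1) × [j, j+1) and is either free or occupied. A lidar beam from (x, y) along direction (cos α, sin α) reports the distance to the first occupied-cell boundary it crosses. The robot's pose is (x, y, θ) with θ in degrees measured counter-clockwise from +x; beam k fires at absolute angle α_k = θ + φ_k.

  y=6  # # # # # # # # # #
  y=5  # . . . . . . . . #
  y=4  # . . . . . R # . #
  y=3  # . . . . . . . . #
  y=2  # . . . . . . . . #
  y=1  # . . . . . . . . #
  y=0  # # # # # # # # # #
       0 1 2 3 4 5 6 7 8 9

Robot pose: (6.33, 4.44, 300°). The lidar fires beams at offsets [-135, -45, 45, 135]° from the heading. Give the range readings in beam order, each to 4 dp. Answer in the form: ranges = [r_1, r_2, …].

beam 1: φ=-135°, α=165°
  dir = (cos 165°, sin 165°) = (-0.9659, 0.2588); from cell (6,4)
  next x-line at t=0.3416, next y-line at t=2.1637; Δt_x=1.0353, Δt_y=3.8637
    x: enter (5,4) at t=0.3416
    x: enter (4,4) at t=1.3769
    y: enter (4,5) at t=2.1637
    x: enter (3,5) at t=2.4122
    x: enter (2,5) at t=3.4475
    x: enter (1,5) at t=4.4827
    x: enter (0,5) at t=5.5180 ← occupied
  → r_1 = 5.5180
beam 2: φ=-45°, α=255°
  dir = (cos 255°, sin 255°) = (-0.2588, -0.9659); from cell (6,4)
  next x-line at t=1.2750, next y-line at t=0.4555; Δt_x=3.8637, Δt_y=1.0353
    y: enter (6,3) at t=0.4555
    x: enter (5,3) at t=1.2750
    y: enter (5,2) at t=1.4908
    y: enter (5,1) at t=2.5261
    y: enter (5,0) at t=3.5614 ← occupied
  → r_2 = 3.5614
beam 3: φ=45°, α=345°
  dir = (cos 345°, sin 345°) = (0.9659, -0.2588); from cell (6,4)
  next x-line at t=0.6936, next y-line at t=1.7000; Δt_x=1.0353, Δt_y=3.8637
    x: enter (7,4) at t=0.6936 ← occupied
  → r_3 = 0.6936
beam 4: φ=135°, α=75°
  dir = (cos 75°, sin 75°) = (0.2588, 0.9659); from cell (6,4)
  next x-line at t=2.5887, next y-line at t=0.5798; Δt_x=3.8637, Δt_y=1.0353
    y: enter (6,5) at t=0.5798
    y: enter (6,6) at t=1.6150 ← occupied
  → r_4 = 1.6150

ranges = [5.5180, 3.5614, 0.6936, 1.6150]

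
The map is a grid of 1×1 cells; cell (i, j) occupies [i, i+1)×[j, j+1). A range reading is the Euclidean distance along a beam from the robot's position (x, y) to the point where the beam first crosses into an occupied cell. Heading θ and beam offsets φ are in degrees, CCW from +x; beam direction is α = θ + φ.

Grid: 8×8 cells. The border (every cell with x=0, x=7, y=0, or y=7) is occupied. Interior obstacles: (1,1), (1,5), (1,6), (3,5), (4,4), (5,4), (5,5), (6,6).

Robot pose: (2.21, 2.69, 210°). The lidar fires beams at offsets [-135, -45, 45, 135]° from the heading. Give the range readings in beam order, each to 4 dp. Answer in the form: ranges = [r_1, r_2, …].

beam 1: φ=-135°, α=75°
  d=(0.2588,0.9659)  start (2,2)  tX=3.0523 tY=0.3209  stride 1/|dx|=3.8637 1/|dy|=1.0353
    cross y-line → (2,3), t=0.3209
    cross y-line → (2,4), t=1.3562
    cross y-line → (2,5), t=2.3915
    cross x-line → (3,5), t=3.0523 (wall)
  → r_1 = 3.0523
beam 2: φ=-45°, α=165°
  d=(-0.9659,0.2588)  start (2,2)  tX=0.2174 tY=1.1977  stride 1/|dx|=1.0353 1/|dy|=3.8637
    cross x-line → (1,2), t=0.2174
    cross y-line → (1,3), t=1.1977
    cross x-line → (0,3), t=1.2527 (wall)
  → r_2 = 1.2527
beam 3: φ=45°, α=255°
  d=(-0.2588,-0.9659)  start (2,2)  tX=0.8114 tY=0.7143  stride 1/|dx|=3.8637 1/|dy|=1.0353
    cross y-line → (2,1), t=0.7143
    cross x-line → (1,1), t=0.8114 (wall)
  → r_3 = 0.8114
beam 4: φ=135°, α=345°
  d=(0.9659,-0.2588)  start (2,2)  tX=0.8179 tY=2.6660  stride 1/|dx|=1.0353 1/|dy|=3.8637
    cross x-line → (3,2), t=0.8179
    cross x-line → (4,2), t=1.8531
    cross y-line → (4,1), t=2.6660
    cross x-line → (5,1), t=2.8884
    cross x-line → (6,1), t=3.9237
    cross x-line → (7,1), t=4.9590 (wall)
  → r_4 = 4.9590

ranges = [3.0523, 1.2527, 0.8114, 4.9590]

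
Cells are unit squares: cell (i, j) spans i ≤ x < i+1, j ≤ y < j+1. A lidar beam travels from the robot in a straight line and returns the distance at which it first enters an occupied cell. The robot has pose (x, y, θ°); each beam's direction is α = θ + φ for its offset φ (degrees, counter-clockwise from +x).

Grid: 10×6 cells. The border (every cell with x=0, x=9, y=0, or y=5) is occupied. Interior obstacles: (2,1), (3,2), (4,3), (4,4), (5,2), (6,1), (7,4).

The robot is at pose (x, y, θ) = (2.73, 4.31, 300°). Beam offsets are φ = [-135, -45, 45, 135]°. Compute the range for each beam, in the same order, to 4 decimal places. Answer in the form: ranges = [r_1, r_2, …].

beam 1: φ=-135°, α=165°
  d=(-0.9659,0.2588)  start (2,4)  tX=0.7558 tY=2.6660  stride 1/|dx|=1.0353 1/|dy|=3.8637
    cross x-line → (1,4), t=0.7558
    cross x-line → (0,4), t=1.7910 (wall)
  → r_1 = 1.7910
beam 2: φ=-45°, α=255°
  d=(-0.2588,-0.9659)  start (2,4)  tX=2.8205 tY=0.3209  stride 1/|dx|=3.8637 1/|dy|=1.0353
    cross y-line → (2,3), t=0.3209
    cross y-line → (2,2), t=1.3562
    cross y-line → (2,1), t=2.3915 (wall)
  → r_2 = 2.3915
beam 3: φ=45°, α=345°
  d=(0.9659,-0.2588)  start (2,4)  tX=0.2795 tY=1.1977  stride 1/|dx|=1.0353 1/|dy|=3.8637
    cross x-line → (3,4), t=0.2795
    cross y-line → (3,3), t=1.1977
    cross x-line → (4,3), t=1.3148 (wall)
  → r_3 = 1.3148
beam 4: φ=135°, α=75°
  d=(0.2588,0.9659)  start (2,4)  tX=1.0432 tY=0.7143  stride 1/|dx|=3.8637 1/|dy|=1.0353
    cross y-line → (2,5), t=0.7143 (wall)
  → r_4 = 0.7143

ranges = [1.7910, 2.3915, 1.3148, 0.7143]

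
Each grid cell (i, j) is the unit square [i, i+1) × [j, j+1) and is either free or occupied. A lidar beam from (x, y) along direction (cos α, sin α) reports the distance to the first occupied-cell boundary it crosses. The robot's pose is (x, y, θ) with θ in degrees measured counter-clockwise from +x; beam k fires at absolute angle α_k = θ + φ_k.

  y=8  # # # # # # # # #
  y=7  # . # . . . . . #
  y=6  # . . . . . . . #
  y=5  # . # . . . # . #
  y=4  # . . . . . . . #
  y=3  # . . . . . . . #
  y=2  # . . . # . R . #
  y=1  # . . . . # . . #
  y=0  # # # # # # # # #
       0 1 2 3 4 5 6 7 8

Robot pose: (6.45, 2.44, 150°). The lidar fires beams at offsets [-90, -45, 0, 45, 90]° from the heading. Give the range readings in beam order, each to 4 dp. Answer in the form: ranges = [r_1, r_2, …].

beam 1: φ=-90°, α=60°
  dir = (cos 60°, sin 60°) = (0.5000, 0.8660); from cell (6,2)
  next x-line at t=1.1000, next y-line at t=0.6466; Δt_x=2.0000, Δt_y=1.1547
    y: enter (6,3) at t=0.6466
    x: enter (7,3) at t=1.1000
    y: enter (7,4) at t=1.8013
    y: enter (7,5) at t=2.9560
    x: enter (8,5) at t=3.1000 ← occupied
  → r_1 = 3.1000
beam 2: φ=-45°, α=105°
  dir = (cos 105°, sin 105°) = (-0.2588, 0.9659); from cell (6,2)
  next x-line at t=1.7387, next y-line at t=0.5798; Δt_x=3.8637, Δt_y=1.0353
    y: enter (6,3) at t=0.5798
    y: enter (6,4) at t=1.6150
    x: enter (5,4) at t=1.7387
    y: enter (5,5) at t=2.6503
    y: enter (5,6) at t=3.6856
    y: enter (5,7) at t=4.7209
    x: enter (4,7) at t=5.6024
    y: enter (4,8) at t=5.7561 ← occupied
  → r_2 = 5.7561
beam 3: φ=0°, α=150°
  dir = (cos 150°, sin 150°) = (-0.8660, 0.5000); from cell (6,2)
  next x-line at t=0.5196, next y-line at t=1.1200; Δt_x=1.1547, Δt_y=2.0000
    x: enter (5,2) at t=0.5196
    y: enter (5,3) at t=1.1200
    x: enter (4,3) at t=1.6743
    x: enter (3,3) at t=2.8290
    y: enter (3,4) at t=3.1200
    x: enter (2,4) at t=3.9837
    y: enter (2,5) at t=5.1200 ← occupied
  → r_3 = 5.1200
beam 4: φ=45°, α=195°
  dir = (cos 195°, sin 195°) = (-0.9659, -0.2588); from cell (6,2)
  next x-line at t=0.4659, next y-line at t=1.7000; Δt_x=1.0353, Δt_y=3.8637
    x: enter (5,2) at t=0.4659
    x: enter (4,2) at t=1.5012 ← occupied
  → r_4 = 1.5012
beam 5: φ=90°, α=240°
  dir = (cos 240°, sin 240°) = (-0.5000, -0.8660); from cell (6,2)
  next x-line at t=0.9000, next y-line at t=0.5081; Δt_x=2.0000, Δt_y=1.1547
    y: enter (6,1) at t=0.5081
    x: enter (5,1) at t=0.9000 ← occupied
  → r_5 = 0.9000

ranges = [3.1000, 5.7561, 5.1200, 1.5012, 0.9000]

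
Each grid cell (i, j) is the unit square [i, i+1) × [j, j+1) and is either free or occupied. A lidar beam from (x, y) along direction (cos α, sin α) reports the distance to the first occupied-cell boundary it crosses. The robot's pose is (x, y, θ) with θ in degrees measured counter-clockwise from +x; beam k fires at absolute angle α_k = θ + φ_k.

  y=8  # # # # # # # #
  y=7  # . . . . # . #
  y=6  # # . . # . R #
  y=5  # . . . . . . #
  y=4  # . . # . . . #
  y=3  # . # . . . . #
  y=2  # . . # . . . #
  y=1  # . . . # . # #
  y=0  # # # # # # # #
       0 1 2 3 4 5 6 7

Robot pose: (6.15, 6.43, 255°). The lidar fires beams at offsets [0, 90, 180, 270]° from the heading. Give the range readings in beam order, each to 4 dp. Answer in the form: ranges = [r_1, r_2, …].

beam 1: φ=0°, α=255°
  dir = (cos 255°, sin 255°) = (-0.2588, -0.9659); from cell (6,6)
  next x-line at t=0.5796, next y-line at t=0.4452; Δt_x=3.8637, Δt_y=1.0353
    y: enter (6,5) at t=0.4452
    x: enter (5,5) at t=0.5796
    y: enter (5,4) at t=1.4804
    y: enter (5,3) at t=2.5157
    y: enter (5,2) at t=3.5510
    x: enter (4,2) at t=4.4433
    y: enter (4,1) at t=4.5863 ← occupied
  → r_1 = 4.5863
beam 2: φ=90°, α=345°
  dir = (cos 345°, sin 345°) = (0.9659, -0.2588); from cell (6,6)
  next x-line at t=0.8800, next y-line at t=1.6614; Δt_x=1.0353, Δt_y=3.8637
    x: enter (7,6) at t=0.8800 ← occupied
  → r_2 = 0.8800
beam 3: φ=180°, α=75°
  dir = (cos 75°, sin 75°) = (0.2588, 0.9659); from cell (6,6)
  next x-line at t=3.2841, next y-line at t=0.5901; Δt_x=3.8637, Δt_y=1.0353
    y: enter (6,7) at t=0.5901
    y: enter (6,8) at t=1.6254 ← occupied
  → r_3 = 1.6254
beam 4: φ=270°, α=165°
  dir = (cos 165°, sin 165°) = (-0.9659, 0.2588); from cell (6,6)
  next x-line at t=0.1553, next y-line at t=2.2023; Δt_x=1.0353, Δt_y=3.8637
    x: enter (5,6) at t=0.1553
    x: enter (4,6) at t=1.1906 ← occupied
  → r_4 = 1.1906

ranges = [4.5863, 0.8800, 1.6254, 1.1906]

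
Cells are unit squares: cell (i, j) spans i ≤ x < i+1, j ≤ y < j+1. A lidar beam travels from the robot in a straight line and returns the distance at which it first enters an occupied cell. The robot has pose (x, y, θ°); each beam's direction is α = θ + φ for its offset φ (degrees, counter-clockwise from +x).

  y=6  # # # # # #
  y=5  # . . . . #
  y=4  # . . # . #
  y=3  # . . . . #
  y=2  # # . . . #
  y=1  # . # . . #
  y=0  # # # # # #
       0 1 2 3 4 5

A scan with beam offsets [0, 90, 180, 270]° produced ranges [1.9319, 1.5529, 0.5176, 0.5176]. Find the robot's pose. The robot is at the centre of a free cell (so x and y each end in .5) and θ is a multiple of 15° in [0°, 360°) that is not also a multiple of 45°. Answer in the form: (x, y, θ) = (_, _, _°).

(x, y, θ) = (4.5, 1.5, 75°)

Candidates: 17 free-cell centres × 16 headings = 272 poses. Raycast each; keep the one whose scan matches to 4 dp.
  (4.5, 2.5, 75°): beam 2 = 3.6235 ≠ 1.5529 ✗
  (2.5, 5.5, 150°): beam 1 = 1.0000 ≠ 1.9319 ✗
  (1.5, 3.5, 15°): beam 2 = 1.9319 ≠ 1.5529 ✗
  (2.5, 5.5, 255°): beam 1 = 2.5882 ≠ 1.9319 ✗
  …
  (4.5, 1.5, 75°): r_1=1.9319, r_2=1.5529, r_3=0.5176, r_4=0.5176 — all match ✓
No second candidate reproduces the full scan.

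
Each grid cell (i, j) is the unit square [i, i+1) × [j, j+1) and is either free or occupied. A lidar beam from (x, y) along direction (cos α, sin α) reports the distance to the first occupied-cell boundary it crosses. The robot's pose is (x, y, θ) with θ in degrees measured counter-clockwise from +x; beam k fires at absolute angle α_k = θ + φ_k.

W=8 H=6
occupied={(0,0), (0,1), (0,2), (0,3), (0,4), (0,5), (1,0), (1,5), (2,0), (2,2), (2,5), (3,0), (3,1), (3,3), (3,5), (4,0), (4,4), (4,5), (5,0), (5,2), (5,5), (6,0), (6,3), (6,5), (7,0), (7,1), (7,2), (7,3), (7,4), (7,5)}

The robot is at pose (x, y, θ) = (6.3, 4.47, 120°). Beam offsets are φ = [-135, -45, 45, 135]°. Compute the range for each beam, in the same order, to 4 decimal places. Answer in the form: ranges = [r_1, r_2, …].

beam 1: φ=-135°, α=345°
  d=(0.9659,-0.2588)  start (6,4)  tX=0.7247 tY=1.8159  stride 1/|dx|=1.0353 1/|dy|=3.8637
    cross x-line → (7,4), t=0.7247 (wall)
  → r_1 = 0.7247
beam 2: φ=-45°, α=75°
  d=(0.2588,0.9659)  start (6,4)  tX=2.7046 tY=0.5487  stride 1/|dx|=3.8637 1/|dy|=1.0353
    cross y-line → (6,5), t=0.5487 (wall)
  → r_2 = 0.5487
beam 3: φ=45°, α=165°
  d=(-0.9659,0.2588)  start (6,4)  tX=0.3106 tY=2.0478  stride 1/|dx|=1.0353 1/|dy|=3.8637
    cross x-line → (5,4), t=0.3106
    cross x-line → (4,4), t=1.3459 (wall)
  → r_3 = 1.3459
beam 4: φ=135°, α=255°
  d=(-0.2588,-0.9659)  start (6,4)  tX=1.1591 tY=0.4866  stride 1/|dx|=3.8637 1/|dy|=1.0353
    cross y-line → (6,3), t=0.4866 (wall)
  → r_4 = 0.4866

ranges = [0.7247, 0.5487, 1.3459, 0.4866]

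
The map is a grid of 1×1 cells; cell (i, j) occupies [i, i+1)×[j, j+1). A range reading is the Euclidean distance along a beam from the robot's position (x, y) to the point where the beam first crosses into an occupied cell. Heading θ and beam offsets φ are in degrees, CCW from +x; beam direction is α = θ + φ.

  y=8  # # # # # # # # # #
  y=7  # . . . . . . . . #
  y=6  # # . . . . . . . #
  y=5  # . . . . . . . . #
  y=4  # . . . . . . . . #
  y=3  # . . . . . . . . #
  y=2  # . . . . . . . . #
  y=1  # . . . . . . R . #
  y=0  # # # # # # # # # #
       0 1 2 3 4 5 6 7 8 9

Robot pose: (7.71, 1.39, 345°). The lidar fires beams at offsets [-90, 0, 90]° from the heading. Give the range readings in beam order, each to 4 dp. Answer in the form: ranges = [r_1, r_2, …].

beam 1: φ=-90°, α=255°
  cosα=-0.2588 sinα=-0.9659 | (7,1) | tMaxX 2.7432 tMaxY 0.4038 | tΔX 3.8637 tΔY 1.0353
    t=0.4038 [y] (7,0) — stop
  → r_1 = 0.4038
beam 2: φ=0°, α=345°
  cosα=0.9659 sinα=-0.2588 | (7,1) | tMaxX 0.3002 tMaxY 1.5068 | tΔX 1.0353 tΔY 3.8637
    t=0.3002 [x] (8,1)
    t=1.3355 [x] (9,1) — stop
  → r_2 = 1.3355
beam 3: φ=90°, α=75°
  cosα=0.2588 sinα=0.9659 | (7,1) | tMaxX 1.1205 tMaxY 0.6315 | tΔX 3.8637 tΔY 1.0353
    t=0.6315 [y] (7,2)
    t=1.1205 [x] (8,2)
    t=1.6668 [y] (8,3)
    t=2.7021 [y] (8,4)
    t=3.7373 [y] (8,5)
    t=4.7726 [y] (8,6)
    t=4.9842 [x] (9,6) — stop
  → r_3 = 4.9842

ranges = [0.4038, 1.3355, 4.9842]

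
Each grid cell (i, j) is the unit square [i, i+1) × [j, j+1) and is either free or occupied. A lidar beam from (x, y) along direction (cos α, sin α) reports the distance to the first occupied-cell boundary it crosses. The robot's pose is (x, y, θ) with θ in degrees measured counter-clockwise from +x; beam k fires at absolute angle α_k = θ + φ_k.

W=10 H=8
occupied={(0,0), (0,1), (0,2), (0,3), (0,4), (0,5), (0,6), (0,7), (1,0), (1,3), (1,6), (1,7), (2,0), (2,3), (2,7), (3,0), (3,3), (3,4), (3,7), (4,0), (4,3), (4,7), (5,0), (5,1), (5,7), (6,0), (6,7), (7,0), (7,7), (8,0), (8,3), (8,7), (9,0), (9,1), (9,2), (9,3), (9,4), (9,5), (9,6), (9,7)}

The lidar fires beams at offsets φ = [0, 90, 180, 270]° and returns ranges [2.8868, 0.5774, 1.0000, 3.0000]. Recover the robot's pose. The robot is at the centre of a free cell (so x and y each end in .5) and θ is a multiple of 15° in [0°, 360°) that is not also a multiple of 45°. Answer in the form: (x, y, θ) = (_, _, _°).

The pose lattice has 40·16 = 640 candidates. Test each by forward raycasting.
  (4.5, 6.5, 240°): beam 1 = 1.7321 ≠ 2.8868 ✗
  (6.5, 3.5, 30°): beam 2 = 4.0415 ≠ 0.5774 ✗
  (1.5, 5.5, 15°): beam 1 = 5.7956 ≠ 2.8868 ✗
  (6.5, 3.5, 105°): beam 1 = 3.6235 ≠ 2.8868 ✗
  …
  (6.5, 6.5, 330°): r_1=2.8868, r_2=0.5774, r_3=1.0000, r_4=3.0000 — all match ✓
Only this pose fits every beam.

(x, y, θ) = (6.5, 6.5, 330°)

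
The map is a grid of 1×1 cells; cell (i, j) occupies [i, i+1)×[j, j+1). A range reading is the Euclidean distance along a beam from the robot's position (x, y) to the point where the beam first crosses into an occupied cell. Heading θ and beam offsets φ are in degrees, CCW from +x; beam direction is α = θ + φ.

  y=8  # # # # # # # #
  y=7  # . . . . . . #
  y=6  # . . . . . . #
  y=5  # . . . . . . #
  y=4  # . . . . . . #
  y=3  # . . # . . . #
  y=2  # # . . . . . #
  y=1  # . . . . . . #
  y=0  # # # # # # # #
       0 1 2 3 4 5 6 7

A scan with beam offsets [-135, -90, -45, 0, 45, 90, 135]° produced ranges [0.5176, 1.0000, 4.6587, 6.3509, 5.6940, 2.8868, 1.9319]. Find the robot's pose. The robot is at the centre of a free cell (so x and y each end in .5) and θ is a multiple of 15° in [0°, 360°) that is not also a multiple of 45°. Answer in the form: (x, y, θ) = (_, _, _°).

The pose lattice has 40·16 = 640 candidates. Test each by forward raycasting.
  (4.5, 1.5, 285°): beam 1 = 2.8868 ≠ 0.5176 ✗
  (4.5, 7.5, 330°): beam 1 = 3.6235 ≠ 0.5176 ✗
  (3.5, 6.5, 300°): beam 1 = 2.5882 ≠ 0.5176 ✗
  …
  (1.5, 5.5, 330°): r_1=0.5176, r_2=1.0000, r_3=4.6587, r_4=6.3509, r_5=5.6940, r_6=2.8868, r_7=1.9319 — all match ✓
No second candidate reproduces the full scan.

(x, y, θ) = (1.5, 5.5, 330°)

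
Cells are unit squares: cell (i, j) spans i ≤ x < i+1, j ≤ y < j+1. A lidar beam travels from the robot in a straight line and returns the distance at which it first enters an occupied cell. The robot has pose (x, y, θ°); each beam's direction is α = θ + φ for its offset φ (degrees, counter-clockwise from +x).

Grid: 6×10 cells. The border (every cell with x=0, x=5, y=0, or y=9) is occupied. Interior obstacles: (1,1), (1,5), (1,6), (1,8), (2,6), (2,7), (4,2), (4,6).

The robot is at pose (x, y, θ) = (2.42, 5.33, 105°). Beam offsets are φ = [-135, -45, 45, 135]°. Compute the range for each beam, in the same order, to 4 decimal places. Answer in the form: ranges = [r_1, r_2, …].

beam 1: φ=-135°, α=330°
  cosα=0.8660 sinα=-0.5000 | (2,5) | tMaxX 0.6697 tMaxY 0.6600 | tΔX 1.1547 tΔY 2.0000
    t=0.6600 [y] (2,4)
    t=0.6697 [x] (3,4)
    t=1.8244 [x] (4,4)
    t=2.6600 [y] (4,3)
    t=2.9791 [x] (5,3) — stop
  → r_1 = 2.9791
beam 2: φ=-45°, α=60°
  cosα=0.5000 sinα=0.8660 | (2,5) | tMaxX 1.1600 tMaxY 0.7736 | tΔX 2.0000 tΔY 1.1547
    t=0.7736 [y] (2,6) — stop
  → r_2 = 0.7736
beam 3: φ=45°, α=150°
  cosα=-0.8660 sinα=0.5000 | (2,5) | tMaxX 0.4850 tMaxY 1.3400 | tΔX 1.1547 tΔY 2.0000
    t=0.4850 [x] (1,5) — stop
  → r_3 = 0.4850
beam 4: φ=135°, α=240°
  cosα=-0.5000 sinα=-0.8660 | (2,5) | tMaxX 0.8400 tMaxY 0.3811 | tΔX 2.0000 tΔY 1.1547
    t=0.3811 [y] (2,4)
    t=0.8400 [x] (1,4)
    t=1.5358 [y] (1,3)
    t=2.6905 [y] (1,2)
    t=2.8400 [x] (0,2) — stop
  → r_4 = 2.8400

ranges = [2.9791, 0.7736, 0.4850, 2.8400]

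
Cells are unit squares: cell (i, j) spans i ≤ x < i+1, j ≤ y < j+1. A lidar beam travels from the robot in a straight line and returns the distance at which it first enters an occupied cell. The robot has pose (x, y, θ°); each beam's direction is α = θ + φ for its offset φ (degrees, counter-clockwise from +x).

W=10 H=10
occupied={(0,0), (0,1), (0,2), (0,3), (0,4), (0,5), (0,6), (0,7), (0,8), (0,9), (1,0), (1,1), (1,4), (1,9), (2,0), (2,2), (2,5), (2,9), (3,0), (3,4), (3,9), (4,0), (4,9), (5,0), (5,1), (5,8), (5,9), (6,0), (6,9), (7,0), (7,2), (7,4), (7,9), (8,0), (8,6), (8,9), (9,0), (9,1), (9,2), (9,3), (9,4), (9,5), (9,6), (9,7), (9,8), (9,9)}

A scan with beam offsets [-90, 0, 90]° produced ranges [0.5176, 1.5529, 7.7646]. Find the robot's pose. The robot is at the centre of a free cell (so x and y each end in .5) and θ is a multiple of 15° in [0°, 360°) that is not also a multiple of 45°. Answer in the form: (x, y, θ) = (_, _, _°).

The pose lattice has 54·16 = 864 candidates. Test each by forward raycasting.
  (5.5, 6.5, 75°): beam 1 = 3.6235 ≠ 0.5176 ✗
  (8.5, 8.5, 285°): beam 1 = 7.7646 ≠ 0.5176 ✗
  (2.5, 7.5, 285°): beam 1 = 1.5529 ≠ 0.5176 ✗
  (4.5, 4.5, 105°): beam 1 = 4.6587 ≠ 0.5176 ✗
  …
  (1.5, 6.5, 285°): r_1=0.5176, r_2=1.5529, r_3=7.7646 — all match ✓
No second candidate reproduces the full scan.

(x, y, θ) = (1.5, 6.5, 285°)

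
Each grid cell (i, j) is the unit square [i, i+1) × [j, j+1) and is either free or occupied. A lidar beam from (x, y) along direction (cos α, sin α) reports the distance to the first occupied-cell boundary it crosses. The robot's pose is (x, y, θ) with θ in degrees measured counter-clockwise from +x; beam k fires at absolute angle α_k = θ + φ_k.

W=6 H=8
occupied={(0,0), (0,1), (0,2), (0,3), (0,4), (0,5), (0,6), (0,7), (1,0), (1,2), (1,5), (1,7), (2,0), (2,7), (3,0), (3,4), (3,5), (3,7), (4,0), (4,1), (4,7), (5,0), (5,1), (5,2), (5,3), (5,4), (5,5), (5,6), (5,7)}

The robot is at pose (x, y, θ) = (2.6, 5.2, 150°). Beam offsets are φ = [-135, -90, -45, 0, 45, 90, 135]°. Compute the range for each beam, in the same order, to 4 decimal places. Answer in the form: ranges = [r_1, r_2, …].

beam 1: φ=-135°, α=15°
  cosα=0.9659 sinα=0.2588 | (2,5) | tMaxX 0.4141 tMaxY 3.0910 | tΔX 1.0353 tΔY 3.8637
    t=0.4141 [x] (3,5) — stop
  → r_1 = 0.4141
beam 2: φ=-90°, α=60°
  cosα=0.5000 sinα=0.8660 | (2,5) | tMaxX 0.8000 tMaxY 0.9238 | tΔX 2.0000 tΔY 1.1547
    t=0.8000 [x] (3,5) — stop
  → r_2 = 0.8000
beam 3: φ=-45°, α=105°
  cosα=-0.2588 sinα=0.9659 | (2,5) | tMaxX 2.3182 tMaxY 0.8282 | tΔX 3.8637 tΔY 1.0353
    t=0.8282 [y] (2,6)
    t=1.8635 [y] (2,7) — stop
  → r_3 = 1.8635
beam 4: φ=0°, α=150°
  cosα=-0.8660 sinα=0.5000 | (2,5) | tMaxX 0.6928 tMaxY 1.6000 | tΔX 1.1547 tΔY 2.0000
    t=0.6928 [x] (1,5) — stop
  → r_4 = 0.6928
beam 5: φ=45°, α=195°
  cosα=-0.9659 sinα=-0.2588 | (2,5) | tMaxX 0.6212 tMaxY 0.7727 | tΔX 1.0353 tΔY 3.8637
    t=0.6212 [x] (1,5) — stop
  → r_5 = 0.6212
beam 6: φ=90°, α=240°
  cosα=-0.5000 sinα=-0.8660 | (2,5) | tMaxX 1.2000 tMaxY 0.2309 | tΔX 2.0000 tΔY 1.1547
    t=0.2309 [y] (2,4)
    t=1.2000 [x] (1,4)
    t=1.3856 [y] (1,3)
    t=2.5403 [y] (1,2) — stop
  → r_6 = 2.5403
beam 7: φ=135°, α=285°
  cosα=0.2588 sinα=-0.9659 | (2,5) | tMaxX 1.5455 tMaxY 0.2071 | tΔX 3.8637 tΔY 1.0353
    t=0.2071 [y] (2,4)
    t=1.2423 [y] (2,3)
    t=1.5455 [x] (3,3)
    t=2.2776 [y] (3,2)
    t=3.3129 [y] (3,1)
    t=4.3482 [y] (3,0) — stop
  → r_7 = 4.3482

ranges = [0.4141, 0.8000, 1.8635, 0.6928, 0.6212, 2.5403, 4.3482]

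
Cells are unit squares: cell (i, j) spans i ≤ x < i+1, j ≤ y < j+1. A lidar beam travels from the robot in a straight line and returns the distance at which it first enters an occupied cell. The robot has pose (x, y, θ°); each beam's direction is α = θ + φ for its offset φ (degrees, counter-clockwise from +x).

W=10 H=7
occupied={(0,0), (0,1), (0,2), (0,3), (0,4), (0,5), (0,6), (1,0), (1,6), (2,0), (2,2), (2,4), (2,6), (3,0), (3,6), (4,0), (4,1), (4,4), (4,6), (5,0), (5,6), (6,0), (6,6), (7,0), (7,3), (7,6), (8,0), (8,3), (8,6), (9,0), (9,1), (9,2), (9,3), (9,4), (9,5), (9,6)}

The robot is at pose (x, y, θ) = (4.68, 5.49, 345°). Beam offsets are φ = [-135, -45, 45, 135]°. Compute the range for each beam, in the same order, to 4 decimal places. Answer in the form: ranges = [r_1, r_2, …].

ranges = [1.9399, 0.5658, 1.0200, 0.5889]

beam 1: φ=-135°, α=210°
  dir = (cos 210°, sin 210°) = (-0.8660, -0.5000); from cell (4,5)
  next x-line at t=0.7852, next y-line at t=0.9800; Δt_x=1.1547, Δt_y=2.0000
    x: enter (3,5) at t=0.7852
    y: enter (3,4) at t=0.9800
    x: enter (2,4) at t=1.9399 ← occupied
  → r_1 = 1.9399
beam 2: φ=-45°, α=300°
  dir = (cos 300°, sin 300°) = (0.5000, -0.8660); from cell (4,5)
  next x-line at t=0.6400, next y-line at t=0.5658; Δt_x=2.0000, Δt_y=1.1547
    y: enter (4,4) at t=0.5658 ← occupied
  → r_2 = 0.5658
beam 3: φ=45°, α=30°
  dir = (cos 30°, sin 30°) = (0.8660, 0.5000); from cell (4,5)
  next x-line at t=0.3695, next y-line at t=1.0200; Δt_x=1.1547, Δt_y=2.0000
    x: enter (5,5) at t=0.3695
    y: enter (5,6) at t=1.0200 ← occupied
  → r_3 = 1.0200
beam 4: φ=135°, α=120°
  dir = (cos 120°, sin 120°) = (-0.5000, 0.8660); from cell (4,5)
  next x-line at t=1.3600, next y-line at t=0.5889; Δt_x=2.0000, Δt_y=1.1547
    y: enter (4,6) at t=0.5889 ← occupied
  → r_4 = 0.5889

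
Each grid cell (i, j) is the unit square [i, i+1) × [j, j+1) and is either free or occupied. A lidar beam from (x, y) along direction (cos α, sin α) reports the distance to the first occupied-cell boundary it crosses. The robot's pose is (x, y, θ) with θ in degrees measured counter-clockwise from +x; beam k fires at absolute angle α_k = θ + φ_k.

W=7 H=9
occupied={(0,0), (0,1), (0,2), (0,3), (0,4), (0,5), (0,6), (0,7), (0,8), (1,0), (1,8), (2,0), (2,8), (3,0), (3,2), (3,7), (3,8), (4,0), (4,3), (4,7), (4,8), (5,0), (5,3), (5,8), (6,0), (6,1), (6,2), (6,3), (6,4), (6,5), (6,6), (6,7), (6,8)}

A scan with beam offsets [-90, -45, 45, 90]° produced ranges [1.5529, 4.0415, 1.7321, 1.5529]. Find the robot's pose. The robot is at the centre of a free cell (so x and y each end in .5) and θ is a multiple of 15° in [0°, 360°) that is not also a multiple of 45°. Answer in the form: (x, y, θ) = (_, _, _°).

(x, y, θ) = (2.5, 3.5, 105°)

Candidates: 30 free-cell centres × 16 headings = 480 poses. Raycast each; keep the one whose scan matches to 4 dp.
  (2.5, 5.5, 75°): beam 1 = 3.6235 ≠ 1.5529 ✗
  (5.5, 5.5, 60°): beam 1 = 0.5774 ≠ 1.5529 ✗
  (3.5, 5.5, 285°): beam 1 = 2.5882 ≠ 1.5529 ✗
  (1.5, 3.5, 105°): beam 1 = 4.6587 ≠ 1.5529 ✗
  …
  (2.5, 3.5, 105°): r_1=1.5529, r_2=4.0415, r_3=1.7321, r_4=1.5529 — all match ✓
Only this pose fits every beam.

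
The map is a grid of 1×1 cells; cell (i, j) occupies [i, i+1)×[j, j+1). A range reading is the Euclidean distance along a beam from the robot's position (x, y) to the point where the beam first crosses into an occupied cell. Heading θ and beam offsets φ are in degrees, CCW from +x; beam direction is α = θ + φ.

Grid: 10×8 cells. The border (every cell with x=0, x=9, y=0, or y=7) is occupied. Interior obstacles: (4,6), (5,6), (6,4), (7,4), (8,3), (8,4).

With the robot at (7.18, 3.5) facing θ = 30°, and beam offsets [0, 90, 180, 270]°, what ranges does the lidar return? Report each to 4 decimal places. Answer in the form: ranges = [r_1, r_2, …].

ranges = [0.9469, 0.5774, 5.0000, 2.8868]

beam 1: φ=0°, α=30°
  d=(0.8660,0.5000)  start (7,3)  tX=0.9469 tY=1.0000  stride 1/|dx|=1.1547 1/|dy|=2.0000
    cross x-line → (8,3), t=0.9469 (wall)
  → r_1 = 0.9469
beam 2: φ=90°, α=120°
  d=(-0.5000,0.8660)  start (7,3)  tX=0.3600 tY=0.5774  stride 1/|dx|=2.0000 1/|dy|=1.1547
    cross x-line → (6,3), t=0.3600
    cross y-line → (6,4), t=0.5774 (wall)
  → r_2 = 0.5774
beam 3: φ=180°, α=210°
  d=(-0.8660,-0.5000)  start (7,3)  tX=0.2078 tY=1.0000  stride 1/|dx|=1.1547 1/|dy|=2.0000
    cross x-line → (6,3), t=0.2078
    cross y-line → (6,2), t=1.0000
    cross x-line → (5,2), t=1.3625
    cross x-line → (4,2), t=2.5172
    cross y-line → (4,1), t=3.0000
    cross x-line → (3,1), t=3.6719
    cross x-line → (2,1), t=4.8266
    cross y-line → (2,0), t=5.0000 (wall)
  → r_3 = 5.0000
beam 4: φ=270°, α=300°
  d=(0.5000,-0.8660)  start (7,3)  tX=1.6400 tY=0.5774  stride 1/|dx|=2.0000 1/|dy|=1.1547
    cross y-line → (7,2), t=0.5774
    cross x-line → (8,2), t=1.6400
    cross y-line → (8,1), t=1.7321
    cross y-line → (8,0), t=2.8868 (wall)
  → r_4 = 2.8868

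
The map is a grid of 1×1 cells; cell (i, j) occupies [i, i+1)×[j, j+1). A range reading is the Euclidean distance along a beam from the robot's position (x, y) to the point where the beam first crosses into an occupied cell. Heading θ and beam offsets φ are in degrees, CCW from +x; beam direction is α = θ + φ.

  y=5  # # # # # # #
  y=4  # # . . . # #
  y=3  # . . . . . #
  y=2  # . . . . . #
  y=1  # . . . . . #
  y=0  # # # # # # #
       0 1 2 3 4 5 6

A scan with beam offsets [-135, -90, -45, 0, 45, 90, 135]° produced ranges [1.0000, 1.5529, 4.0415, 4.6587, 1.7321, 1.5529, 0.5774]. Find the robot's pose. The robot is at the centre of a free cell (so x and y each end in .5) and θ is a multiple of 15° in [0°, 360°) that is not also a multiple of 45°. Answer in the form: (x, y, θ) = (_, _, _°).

Enumerate (i+0.5, j+0.5, θ) over the 18 free cells and 16 admissible headings. For each, cast all 7 beams and compare to the given ranges.
  (4.5, 3.5, 210°): beam 1 = 1.5529 ≠ 1.0000 ✗
  (1.5, 2.5, 105°): beam 1 = 3.0000 ≠ 1.0000 ✗
  (2.5, 2.5, 330°): beam 1 = 1.5529 ≠ 1.0000 ✗
  …
  (5.5, 2.5, 195°): r_1=1.0000, r_2=1.5529, r_3=4.0415, r_4=4.6587, r_5=1.7321, r_6=1.5529, r_7=0.5774 — all match ✓
Only this pose fits every beam.

(x, y, θ) = (5.5, 2.5, 195°)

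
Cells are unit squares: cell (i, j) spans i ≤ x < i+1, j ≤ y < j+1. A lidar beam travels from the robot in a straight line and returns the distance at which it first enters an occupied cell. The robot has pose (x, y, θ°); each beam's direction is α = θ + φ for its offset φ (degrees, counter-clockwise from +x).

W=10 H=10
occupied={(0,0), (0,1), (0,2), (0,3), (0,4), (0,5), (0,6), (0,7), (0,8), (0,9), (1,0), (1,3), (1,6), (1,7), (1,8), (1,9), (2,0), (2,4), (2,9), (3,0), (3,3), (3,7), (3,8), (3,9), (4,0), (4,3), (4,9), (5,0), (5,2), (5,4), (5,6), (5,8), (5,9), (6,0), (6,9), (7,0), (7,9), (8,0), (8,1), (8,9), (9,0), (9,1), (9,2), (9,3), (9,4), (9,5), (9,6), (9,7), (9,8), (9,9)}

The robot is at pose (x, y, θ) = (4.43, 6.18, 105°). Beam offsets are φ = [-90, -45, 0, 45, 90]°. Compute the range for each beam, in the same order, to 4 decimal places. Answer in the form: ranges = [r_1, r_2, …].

ranges = [0.5901, 2.1016, 1.6614, 1.6400, 3.5510]

beam 1: φ=-90°, α=15°
  cosα=0.9659 sinα=0.2588 | (4,6) | tMaxX 0.5901 tMaxY 3.1682 | tΔX 1.0353 tΔY 3.8637
    t=0.5901 [x] (5,6) — stop
  → r_1 = 0.5901
beam 2: φ=-45°, α=60°
  cosα=0.5000 sinα=0.8660 | (4,6) | tMaxX 1.1400 tMaxY 0.9469 | tΔX 2.0000 tΔY 1.1547
    t=0.9469 [y] (4,7)
    t=1.1400 [x] (5,7)
    t=2.1016 [y] (5,8) — stop
  → r_2 = 2.1016
beam 3: φ=0°, α=105°
  cosα=-0.2588 sinα=0.9659 | (4,6) | tMaxX 1.6614 tMaxY 0.8489 | tΔX 3.8637 tΔY 1.0353
    t=0.8489 [y] (4,7)
    t=1.6614 [x] (3,7) — stop
  → r_3 = 1.6614
beam 4: φ=45°, α=150°
  cosα=-0.8660 sinα=0.5000 | (4,6) | tMaxX 0.4965 tMaxY 1.6400 | tΔX 1.1547 tΔY 2.0000
    t=0.4965 [x] (3,6)
    t=1.6400 [y] (3,7) — stop
  → r_4 = 1.6400
beam 5: φ=90°, α=195°
  cosα=-0.9659 sinα=-0.2588 | (4,6) | tMaxX 0.4452 tMaxY 0.6955 | tΔX 1.0353 tΔY 3.8637
    t=0.4452 [x] (3,6)
    t=0.6955 [y] (3,5)
    t=1.4804 [x] (2,5)
    t=2.5157 [x] (1,5)
    t=3.5510 [x] (0,5) — stop
  → r_5 = 3.5510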